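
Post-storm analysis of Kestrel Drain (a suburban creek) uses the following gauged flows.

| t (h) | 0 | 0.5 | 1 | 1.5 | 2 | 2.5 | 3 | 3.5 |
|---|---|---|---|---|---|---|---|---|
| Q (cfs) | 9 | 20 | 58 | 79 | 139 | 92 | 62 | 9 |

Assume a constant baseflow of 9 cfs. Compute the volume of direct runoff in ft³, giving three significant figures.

Direct-runoff ordinates (Q − Q_b): 0.0, 11.0, 49.0, 70.0, 130.0, 83.0, 53.0, 0.0 cfs.
ΣQ_DR = 396.0 cfs.
With Δt = 0.5 h = 1800 s, V = ΣQ_DR · Δt = 396.0 × 1800 = 7.13 × 10^5 ft³.

V ≈ 7.13 × 10^5 ft³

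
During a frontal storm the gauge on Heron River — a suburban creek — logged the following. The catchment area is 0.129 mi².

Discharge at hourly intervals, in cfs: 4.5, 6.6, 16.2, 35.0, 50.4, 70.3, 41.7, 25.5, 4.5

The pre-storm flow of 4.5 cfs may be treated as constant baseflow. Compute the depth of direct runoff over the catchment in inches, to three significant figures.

d ≈ 2.57 in

Direct runoff: 0.0, 2.1, 11.7, 30.5, 45.9, 65.8, 37.2, 21.0, 0.0 cfs; ΣQ_DR = 214.2 cfs.
V = ΣQ_DR · Δt = 214.2 × 3600 s = 7.711 × 10^5 ft³.
Over A = 0.129 mi², depth = V / A = 2.57 in.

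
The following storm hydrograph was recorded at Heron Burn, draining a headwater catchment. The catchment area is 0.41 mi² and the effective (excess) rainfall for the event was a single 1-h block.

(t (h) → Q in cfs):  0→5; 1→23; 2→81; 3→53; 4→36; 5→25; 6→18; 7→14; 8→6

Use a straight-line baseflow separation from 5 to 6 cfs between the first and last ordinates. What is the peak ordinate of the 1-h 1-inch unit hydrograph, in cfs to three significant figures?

U_p ≈ 94.8 cfs

Direct runoff: 0.00, 17.88, 75.75, 47.62, 30.50, 19.38, 12.25, 8.12, 0.00 cfs; ΣQ_DR = 211.5 cfs, peak = 75.75 cfs.
Runoff depth d = ΣQ_DR·Δt / A = 211.5 × 3600 / (0.41 mi²) = 0.7994 in.
The 1-inch UH is the DRH scaled by (1 in)/d, so U_p = 75.75 × 1/0.7994 = 94.8 cfs.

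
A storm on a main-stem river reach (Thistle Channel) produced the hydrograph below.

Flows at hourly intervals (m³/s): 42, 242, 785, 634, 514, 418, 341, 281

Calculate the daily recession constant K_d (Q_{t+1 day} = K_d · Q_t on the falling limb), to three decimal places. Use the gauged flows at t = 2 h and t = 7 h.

Between t = 2 h and t = 7 h the flow falls from 785 to 281 m³/s over 5×1 h = 5 h.
Per-interval ratio K = (281/785)^(1/5) = 0.8143; K_d = K^(24/1) = 0.007.

K_d ≈ 0.007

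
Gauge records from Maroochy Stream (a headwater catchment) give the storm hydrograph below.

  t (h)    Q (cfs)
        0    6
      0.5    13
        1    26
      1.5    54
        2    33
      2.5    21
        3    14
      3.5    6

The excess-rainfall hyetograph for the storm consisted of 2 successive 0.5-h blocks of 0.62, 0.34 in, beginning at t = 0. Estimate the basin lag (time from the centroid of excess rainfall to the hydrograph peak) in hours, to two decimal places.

Centroid of excess rainfall: t_c = Σ P_i·t̄_i / ΣP_i = 0.4271 h (block centres at 0.25, 0.75 h).
Hydrograph peak occurs at t = 1.5 h, so basin lag t_L = 1.5 − 0.4271 = 1.07 h.

t_L ≈ 1.07 h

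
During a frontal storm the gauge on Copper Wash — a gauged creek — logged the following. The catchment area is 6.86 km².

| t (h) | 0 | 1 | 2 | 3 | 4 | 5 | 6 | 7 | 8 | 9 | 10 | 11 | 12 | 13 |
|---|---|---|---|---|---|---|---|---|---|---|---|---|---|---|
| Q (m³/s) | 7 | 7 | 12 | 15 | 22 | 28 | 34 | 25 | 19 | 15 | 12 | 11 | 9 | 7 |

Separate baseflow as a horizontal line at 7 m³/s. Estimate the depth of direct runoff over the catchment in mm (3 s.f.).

d ≈ 65.6 mm

Direct runoff: 0.0, 0.0, 5.0, 8.0, 15.0, 21.0, 27.0, 18.0, 12.0, 8.0, 5.0, 4.0, 2.0, 0.0 m³/s; ΣQ_DR = 125.0 m³/s.
V = ΣQ_DR · Δt = 125.0 × 3600 s = 4.500 × 10^5 m³.
Over A = 6.86 km², depth = V / A = 65.6 mm.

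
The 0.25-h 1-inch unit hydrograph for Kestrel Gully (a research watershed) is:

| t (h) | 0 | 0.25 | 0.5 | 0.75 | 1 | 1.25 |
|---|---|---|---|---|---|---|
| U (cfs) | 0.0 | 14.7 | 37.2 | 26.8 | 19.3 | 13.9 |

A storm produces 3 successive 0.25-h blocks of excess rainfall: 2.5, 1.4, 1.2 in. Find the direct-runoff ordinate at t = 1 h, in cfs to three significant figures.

By discrete convolution, Q_j = Σ (P_i / 1 in) · U_{j−i}.
At t = 1 h (j=4): Q = (2.5/1)·19.3 + (1.4/1)·26.8 + (1.2/1)·37.2 = 130 cfs.

Q ≈ 130 cfs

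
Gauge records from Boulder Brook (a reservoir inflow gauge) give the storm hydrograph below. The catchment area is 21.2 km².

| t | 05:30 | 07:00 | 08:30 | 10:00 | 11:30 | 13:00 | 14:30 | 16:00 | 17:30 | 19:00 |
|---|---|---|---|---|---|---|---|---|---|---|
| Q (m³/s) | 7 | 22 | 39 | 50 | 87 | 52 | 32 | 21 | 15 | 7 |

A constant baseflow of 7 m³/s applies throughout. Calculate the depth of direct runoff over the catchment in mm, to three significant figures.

Direct runoff: 0.0, 15.0, 32.0, 43.0, 80.0, 45.0, 25.0, 14.0, 8.0, 0.0 m³/s; ΣQ_DR = 262.0 m³/s.
V = ΣQ_DR · Δt = 262.0 × 5400 s = 1.415 × 10^6 m³.
Over A = 21.2 km², depth = V / A = 66.7 mm.

d ≈ 66.7 mm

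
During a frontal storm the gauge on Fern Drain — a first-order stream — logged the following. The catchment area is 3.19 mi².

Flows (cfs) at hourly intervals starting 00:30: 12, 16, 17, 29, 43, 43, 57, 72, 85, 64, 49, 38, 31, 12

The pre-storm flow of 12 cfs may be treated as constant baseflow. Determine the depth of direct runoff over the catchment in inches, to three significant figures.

Direct runoff: 0.0, 4.0, 5.0, 17.0, 31.0, 31.0, 45.0, 60.0, 73.0, 52.0, 37.0, 26.0, 19.0, 0.0 cfs; ΣQ_DR = 400.0 cfs.
V = ΣQ_DR · Δt = 400.0 × 3600 s = 1.440 × 10^6 ft³.
Over A = 3.19 mi², depth = V / A = 0.194 in.

d ≈ 0.194 in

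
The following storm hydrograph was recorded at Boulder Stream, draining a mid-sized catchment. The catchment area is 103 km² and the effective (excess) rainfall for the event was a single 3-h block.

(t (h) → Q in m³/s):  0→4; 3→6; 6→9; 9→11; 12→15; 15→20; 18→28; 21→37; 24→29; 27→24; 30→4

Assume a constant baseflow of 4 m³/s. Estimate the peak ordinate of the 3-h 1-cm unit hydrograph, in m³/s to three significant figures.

U_p ≈ 22.0 m³/s

Direct runoff: 0.0, 2.0, 5.0, 7.0, 11.0, 16.0, 24.0, 33.0, 25.0, 20.0, 0.0 m³/s; ΣQ_DR = 143.0 m³/s, peak = 33.0 m³/s.
Runoff depth d = ΣQ_DR·Δt / A = 143.0 × 10800 / (103 km²) = 14.99 mm.
The 1-cm UH is the DRH scaled by (10 mm)/d, so U_p = 33.0 × 10/14.99 = 22.0 m³/s.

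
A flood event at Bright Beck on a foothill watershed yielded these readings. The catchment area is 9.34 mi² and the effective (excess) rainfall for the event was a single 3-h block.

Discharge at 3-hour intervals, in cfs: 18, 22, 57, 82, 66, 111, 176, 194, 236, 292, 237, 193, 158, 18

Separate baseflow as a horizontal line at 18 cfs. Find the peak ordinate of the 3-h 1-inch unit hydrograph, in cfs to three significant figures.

Direct runoff: 0.0, 4.0, 39.0, 64.0, 48.0, 93.0, 158.0, 176.0, 218.0, 274.0, 219.0, 175.0, 140.0, 0.0 cfs; ΣQ_DR = 1608 cfs, peak = 274.0 cfs.
Runoff depth d = ΣQ_DR·Δt / A = 1608 × 10800 / (9.34 mi²) = 0.8003 in.
The 1-inch UH is the DRH scaled by (1 in)/d, so U_p = 274.0 × 1/0.8003 = 342 cfs.

U_p ≈ 342 cfs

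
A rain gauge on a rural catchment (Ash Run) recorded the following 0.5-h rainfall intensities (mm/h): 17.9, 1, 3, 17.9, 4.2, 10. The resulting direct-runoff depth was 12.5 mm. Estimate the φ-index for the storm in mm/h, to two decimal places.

φ ≈ 6.93 mm/h

Only the 3 blocks with intensity above φ contribute runoff: 17.9, 17.9, 10 mm/h.
Σ(I−φ)·Δt = d  ⇒  (17.9+17.9+10 − 3φ)·0.5 = 12.5
φ = (45.80 − 12.5/0.5) / 3 = 6.93 mm/h.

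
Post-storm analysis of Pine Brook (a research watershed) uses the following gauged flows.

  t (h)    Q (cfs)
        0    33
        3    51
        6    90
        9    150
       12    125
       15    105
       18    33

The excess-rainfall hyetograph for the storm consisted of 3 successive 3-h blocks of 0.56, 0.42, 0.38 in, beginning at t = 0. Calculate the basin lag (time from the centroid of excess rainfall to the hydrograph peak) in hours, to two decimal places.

Centroid of excess rainfall: t_c = Σ P_i·t̄_i / ΣP_i = 4.1029 h (block centres at 1.5, 4.5, 7.5 h).
Hydrograph peak occurs at t = 9 h, so basin lag t_L = 9 − 4.1029 = 4.90 h.

t_L ≈ 4.90 h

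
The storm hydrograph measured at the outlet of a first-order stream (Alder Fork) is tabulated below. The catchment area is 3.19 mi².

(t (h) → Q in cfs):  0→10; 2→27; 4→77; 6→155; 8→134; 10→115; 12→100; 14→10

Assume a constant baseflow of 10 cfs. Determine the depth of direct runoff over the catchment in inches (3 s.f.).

d ≈ 0.532 in

Direct runoff: 0.0, 17.0, 67.0, 145.0, 124.0, 105.0, 90.0, 0.0 cfs; ΣQ_DR = 548.0 cfs.
V = ΣQ_DR · Δt = 548.0 × 7200 s = 3.946 × 10^6 ft³.
Over A = 3.19 mi², depth = V / A = 0.532 in.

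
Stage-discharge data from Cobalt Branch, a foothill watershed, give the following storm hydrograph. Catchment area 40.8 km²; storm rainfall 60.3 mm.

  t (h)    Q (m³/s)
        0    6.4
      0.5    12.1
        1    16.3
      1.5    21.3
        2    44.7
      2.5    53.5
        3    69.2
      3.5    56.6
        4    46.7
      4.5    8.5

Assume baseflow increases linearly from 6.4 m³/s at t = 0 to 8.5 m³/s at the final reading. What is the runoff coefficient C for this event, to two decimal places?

ΣQ_DR = 260.8 m³/s; V = ΣQ_DR·Δt = 4.694 × 10^5 m³.
Runoff depth d = V / A = 11.51 mm.
C = d / P = 11.51 / 60.3 = 0.19.

C ≈ 0.19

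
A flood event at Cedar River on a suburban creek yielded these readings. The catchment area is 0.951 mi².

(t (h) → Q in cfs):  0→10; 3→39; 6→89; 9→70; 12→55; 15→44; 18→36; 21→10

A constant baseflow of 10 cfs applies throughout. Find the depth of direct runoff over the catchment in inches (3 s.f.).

d ≈ 1.33 in

Direct runoff: 0.0, 29.0, 79.0, 60.0, 45.0, 34.0, 26.0, 0.0 cfs; ΣQ_DR = 273.0 cfs.
V = ΣQ_DR · Δt = 273.0 × 10800 s = 2.948 × 10^6 ft³.
Over A = 0.951 mi², depth = V / A = 1.33 in.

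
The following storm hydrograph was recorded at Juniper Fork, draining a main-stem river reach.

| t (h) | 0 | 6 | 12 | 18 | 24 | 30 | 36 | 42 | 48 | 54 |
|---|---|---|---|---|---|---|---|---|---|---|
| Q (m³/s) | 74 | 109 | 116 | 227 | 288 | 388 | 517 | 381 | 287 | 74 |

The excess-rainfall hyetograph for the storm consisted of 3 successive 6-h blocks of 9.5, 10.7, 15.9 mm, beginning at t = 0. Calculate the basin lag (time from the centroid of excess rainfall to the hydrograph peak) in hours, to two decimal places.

t_L ≈ 25.94 h

Centroid of excess rainfall: t_c = Σ P_i·t̄_i / ΣP_i = 10.0637 h (block centres at 3, 9, 15 h).
Hydrograph peak occurs at t = 36 h, so basin lag t_L = 36 − 10.0637 = 25.94 h.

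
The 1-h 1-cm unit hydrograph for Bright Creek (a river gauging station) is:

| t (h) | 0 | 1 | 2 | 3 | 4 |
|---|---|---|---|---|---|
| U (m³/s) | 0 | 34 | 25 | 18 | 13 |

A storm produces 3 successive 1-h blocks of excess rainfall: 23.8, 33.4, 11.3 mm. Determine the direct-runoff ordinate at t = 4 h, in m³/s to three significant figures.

By discrete convolution, Q_j = Σ (P_i / 10 mm) · U_{j−i}.
At t = 4 h (j=4): Q = (23.8/10)·13 + (33.4/10)·18 + (11.3/10)·25 = 119 m³/s.

Q ≈ 119 m³/s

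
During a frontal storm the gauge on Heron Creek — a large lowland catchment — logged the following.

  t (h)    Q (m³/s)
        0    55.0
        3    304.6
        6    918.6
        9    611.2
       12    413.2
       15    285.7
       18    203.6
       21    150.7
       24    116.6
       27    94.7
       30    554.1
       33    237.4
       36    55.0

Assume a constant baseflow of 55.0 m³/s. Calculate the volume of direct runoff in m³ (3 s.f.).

V ≈ 3.55 × 10^7 m³

Direct-runoff ordinates (Q − Q_b): 0.0, 249.6, 863.6, 556.2, 358.2, 230.7, 148.6, 95.7, 61.6, 39.7, 499.1, 182.4, 0.0 m³/s.
ΣQ_DR = 3285 m³/s.
With Δt = 3 h = 10800 s, V = ΣQ_DR · Δt = 3285 × 10800 = 3.55 × 10^7 m³.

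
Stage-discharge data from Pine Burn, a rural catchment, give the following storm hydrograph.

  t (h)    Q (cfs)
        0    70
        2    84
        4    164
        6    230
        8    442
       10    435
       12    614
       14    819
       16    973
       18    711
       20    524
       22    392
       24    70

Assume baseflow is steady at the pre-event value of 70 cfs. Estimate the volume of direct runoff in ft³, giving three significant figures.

V ≈ 3.32 × 10^7 ft³

Direct-runoff ordinates (Q − Q_b): 0.0, 14.0, 94.0, 160.0, 372.0, 365.0, 544.0, 749.0, 903.0, 641.0, 454.0, 322.0, 0.0 cfs.
ΣQ_DR = 4618 cfs.
With Δt = 2 h = 7200 s, V = ΣQ_DR · Δt = 4618 × 7200 = 3.32 × 10^7 ft³.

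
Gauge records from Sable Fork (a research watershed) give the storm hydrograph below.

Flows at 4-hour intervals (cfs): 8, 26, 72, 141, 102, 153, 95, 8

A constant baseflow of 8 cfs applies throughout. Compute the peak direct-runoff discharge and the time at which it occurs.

Subtracting baseflow gives direct-runoff ordinates: 0.0, 18.0, 64.0, 133.0, 94.0, 145.0, 87.0, 0.0 cfs.
The maximum is 145.0 cfs, occurring at the reading for t = 20 h.

Q_p = 145.0 cfs at t = 20 h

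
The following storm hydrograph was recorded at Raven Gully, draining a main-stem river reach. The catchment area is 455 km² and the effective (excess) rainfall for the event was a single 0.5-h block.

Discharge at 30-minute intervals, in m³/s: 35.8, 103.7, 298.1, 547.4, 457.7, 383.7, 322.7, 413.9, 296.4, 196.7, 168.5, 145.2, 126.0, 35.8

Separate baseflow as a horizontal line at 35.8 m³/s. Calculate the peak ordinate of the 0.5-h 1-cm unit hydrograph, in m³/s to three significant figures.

U_p ≈ 427 m³/s

Direct runoff: 0.0, 67.9, 262.3, 511.6, 421.9, 347.9, 286.9, 378.1, 260.6, 160.9, 132.7, 109.4, 90.2, 0.0 m³/s; ΣQ_DR = 3030 m³/s, peak = 511.6 m³/s.
Runoff depth d = ΣQ_DR·Δt / A = 3030 × 1800 / (455 km²) = 11.99 mm.
The 1-cm UH is the DRH scaled by (10 mm)/d, so U_p = 511.6 × 10/11.99 = 427 m³/s.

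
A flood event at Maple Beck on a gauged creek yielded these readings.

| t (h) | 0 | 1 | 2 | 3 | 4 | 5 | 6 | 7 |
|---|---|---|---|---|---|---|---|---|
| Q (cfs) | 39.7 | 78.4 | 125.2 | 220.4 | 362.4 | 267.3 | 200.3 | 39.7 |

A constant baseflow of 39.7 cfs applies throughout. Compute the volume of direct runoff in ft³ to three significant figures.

V ≈ 3.66 × 10^6 ft³

Direct-runoff ordinates (Q − Q_b): 0.0, 38.7, 85.5, 180.7, 322.7, 227.6, 160.6, 0.0 cfs.
ΣQ_DR = 1016 cfs.
With Δt = 1 h = 3600 s, V = ΣQ_DR · Δt = 1016 × 3600 = 3.66 × 10^6 ft³.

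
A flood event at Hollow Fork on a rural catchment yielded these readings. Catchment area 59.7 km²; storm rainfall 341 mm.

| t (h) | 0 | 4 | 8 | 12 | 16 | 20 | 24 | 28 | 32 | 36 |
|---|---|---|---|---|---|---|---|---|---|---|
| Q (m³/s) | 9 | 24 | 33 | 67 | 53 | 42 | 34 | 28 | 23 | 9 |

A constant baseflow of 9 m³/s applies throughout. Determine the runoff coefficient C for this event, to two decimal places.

C ≈ 0.16

ΣQ_DR = 232.0 m³/s; V = ΣQ_DR·Δt = 3.341 × 10^6 m³.
Runoff depth d = V / A = 55.96 mm.
C = d / P = 55.96 / 341 = 0.16.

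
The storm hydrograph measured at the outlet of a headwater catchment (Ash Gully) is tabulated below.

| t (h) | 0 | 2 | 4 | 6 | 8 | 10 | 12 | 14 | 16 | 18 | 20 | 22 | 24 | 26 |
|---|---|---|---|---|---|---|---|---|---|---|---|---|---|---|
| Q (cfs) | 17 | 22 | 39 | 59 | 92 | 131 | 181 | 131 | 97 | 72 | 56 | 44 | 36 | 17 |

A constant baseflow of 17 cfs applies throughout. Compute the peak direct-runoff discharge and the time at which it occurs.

Subtracting baseflow gives direct-runoff ordinates: 0.0, 5.0, 22.0, 42.0, 75.0, 114.0, 164.0, 114.0, 80.0, 55.0, 39.0, 27.0, 19.0, 0.0 cfs.
The maximum is 164.0 cfs, occurring at the reading for t = 12 h.

Q_p = 164.0 cfs at t = 12 h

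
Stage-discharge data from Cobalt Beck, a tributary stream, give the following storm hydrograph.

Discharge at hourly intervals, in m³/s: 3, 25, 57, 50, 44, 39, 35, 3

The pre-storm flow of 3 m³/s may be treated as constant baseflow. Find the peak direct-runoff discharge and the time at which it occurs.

Q_p = 54.0 m³/s at t = 2 h

Subtracting baseflow gives direct-runoff ordinates: 0.0, 22.0, 54.0, 47.0, 41.0, 36.0, 32.0, 0.0 m³/s.
The maximum is 54.0 m³/s, occurring at the reading for t = 2 h.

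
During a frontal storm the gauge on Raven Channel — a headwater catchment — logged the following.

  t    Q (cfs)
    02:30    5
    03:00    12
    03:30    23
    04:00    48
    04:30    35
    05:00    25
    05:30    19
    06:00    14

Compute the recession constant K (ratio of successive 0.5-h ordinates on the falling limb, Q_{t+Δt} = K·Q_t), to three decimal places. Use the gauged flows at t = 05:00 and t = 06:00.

K ≈ 0.748

Using the recession-limb readings at t = 05:00 and t = 06:00: Q falls from 25 to 14 cfs over 2 intervals.
K = (Q₂/Q₁)^(1/2) = (14/25)^(1/2) = 0.748.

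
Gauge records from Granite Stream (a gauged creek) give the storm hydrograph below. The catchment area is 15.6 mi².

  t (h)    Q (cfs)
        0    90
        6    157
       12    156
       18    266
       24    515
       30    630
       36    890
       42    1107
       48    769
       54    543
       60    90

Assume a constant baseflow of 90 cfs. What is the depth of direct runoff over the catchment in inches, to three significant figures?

Direct runoff: 0.0, 67.0, 66.0, 176.0, 425.0, 540.0, 800.0, 1017.0, 679.0, 453.0, 0.0 cfs; ΣQ_DR = 4223 cfs.
V = ΣQ_DR · Δt = 4223 × 21600 s = 9.122 × 10^7 ft³.
Over A = 15.6 mi², depth = V / A = 2.52 in.

d ≈ 2.52 in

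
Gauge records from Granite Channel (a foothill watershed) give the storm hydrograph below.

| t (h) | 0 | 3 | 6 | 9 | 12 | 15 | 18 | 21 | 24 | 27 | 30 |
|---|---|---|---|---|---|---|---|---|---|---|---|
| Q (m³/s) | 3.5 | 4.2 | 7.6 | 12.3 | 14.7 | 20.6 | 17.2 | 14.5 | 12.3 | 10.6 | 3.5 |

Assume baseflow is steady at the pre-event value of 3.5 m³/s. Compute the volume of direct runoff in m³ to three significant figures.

V ≈ 8.91 × 10^5 m³

Direct-runoff ordinates (Q − Q_b): 0.0, 0.7, 4.1, 8.8, 11.2, 17.1, 13.7, 11.0, 8.8, 7.1, 0.0 m³/s.
ΣQ_DR = 82.50 m³/s.
With Δt = 3 h = 10800 s, V = ΣQ_DR · Δt = 82.50 × 10800 = 8.91 × 10^5 m³.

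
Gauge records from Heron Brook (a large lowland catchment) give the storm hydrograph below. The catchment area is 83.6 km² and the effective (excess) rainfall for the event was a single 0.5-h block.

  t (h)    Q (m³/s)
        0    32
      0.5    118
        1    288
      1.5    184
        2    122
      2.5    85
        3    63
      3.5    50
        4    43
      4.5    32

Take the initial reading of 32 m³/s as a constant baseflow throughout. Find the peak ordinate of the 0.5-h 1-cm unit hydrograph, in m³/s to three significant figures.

Direct runoff: 0.0, 86.0, 256.0, 152.0, 90.0, 53.0, 31.0, 18.0, 11.0, 0.0 m³/s; ΣQ_DR = 697.0 m³/s, peak = 256.0 m³/s.
Runoff depth d = ΣQ_DR·Δt / A = 697.0 × 1800 / (83.6 km²) = 15.01 mm.
The 1-cm UH is the DRH scaled by (10 mm)/d, so U_p = 256.0 × 10/15.01 = 171 m³/s.

U_p ≈ 171 m³/s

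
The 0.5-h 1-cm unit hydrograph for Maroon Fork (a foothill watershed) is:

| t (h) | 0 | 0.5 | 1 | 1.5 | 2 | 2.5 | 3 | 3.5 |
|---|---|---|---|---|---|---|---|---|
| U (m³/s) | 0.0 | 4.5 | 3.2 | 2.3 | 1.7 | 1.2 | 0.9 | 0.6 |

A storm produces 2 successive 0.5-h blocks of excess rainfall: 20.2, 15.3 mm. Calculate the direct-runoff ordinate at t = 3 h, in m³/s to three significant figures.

By discrete convolution, Q_j = Σ (P_i / 10 mm) · U_{j−i}.
At t = 3 h (j=6): Q = (20.2/10)·0.9 + (15.3/10)·1.2 = 3.65 m³/s.

Q ≈ 3.65 m³/s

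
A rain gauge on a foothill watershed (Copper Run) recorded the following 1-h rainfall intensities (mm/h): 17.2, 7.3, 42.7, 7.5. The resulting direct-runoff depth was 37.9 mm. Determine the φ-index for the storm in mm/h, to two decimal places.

φ ≈ 11.00 mm/h

Only the 2 blocks with intensity above φ contribute runoff: 17.2, 42.7 mm/h.
Σ(I−φ)·Δt = d  ⇒  (17.2+42.7 − 2φ)·1 = 37.9
φ = (59.90 − 37.9/1) / 2 = 11.00 mm/h.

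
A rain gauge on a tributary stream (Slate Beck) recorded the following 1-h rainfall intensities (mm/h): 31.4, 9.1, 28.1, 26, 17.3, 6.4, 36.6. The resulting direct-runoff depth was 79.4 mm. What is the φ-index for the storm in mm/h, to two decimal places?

Only the 5 blocks with intensity above φ contribute runoff: 31.4, 28.1, 26, 17.3, 36.6 mm/h.
Σ(I−φ)·Δt = d  ⇒  (31.4+28.1+26+17.3+36.6 − 5φ)·1 = 79.4
φ = (139.4 − 79.4/1) / 5 = 12.00 mm/h.

φ ≈ 12.00 mm/h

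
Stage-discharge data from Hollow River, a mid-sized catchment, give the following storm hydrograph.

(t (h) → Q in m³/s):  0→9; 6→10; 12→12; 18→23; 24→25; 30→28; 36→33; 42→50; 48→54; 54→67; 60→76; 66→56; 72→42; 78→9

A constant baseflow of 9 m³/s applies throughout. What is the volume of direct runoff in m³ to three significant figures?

Direct-runoff ordinates (Q − Q_b): 0.0, 1.0, 3.0, 14.0, 16.0, 19.0, 24.0, 41.0, 45.0, 58.0, 67.0, 47.0, 33.0, 0.0 m³/s.
ΣQ_DR = 368.0 m³/s.
With Δt = 6 h = 21600 s, V = ΣQ_DR · Δt = 368.0 × 21600 = 7.95 × 10^6 m³.

V ≈ 7.95 × 10^6 m³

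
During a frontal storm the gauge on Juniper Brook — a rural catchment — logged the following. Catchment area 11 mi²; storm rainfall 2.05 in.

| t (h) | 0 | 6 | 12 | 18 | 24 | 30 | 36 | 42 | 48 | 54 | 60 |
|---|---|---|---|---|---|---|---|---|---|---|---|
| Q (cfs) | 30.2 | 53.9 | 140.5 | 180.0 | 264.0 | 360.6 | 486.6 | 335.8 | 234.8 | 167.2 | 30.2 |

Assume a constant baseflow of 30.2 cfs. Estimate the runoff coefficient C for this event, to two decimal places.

ΣQ_DR = 1952 cfs; V = ΣQ_DR·Δt = 4.215 × 10^7 ft³.
Runoff depth d = V / A = 1.650 in.
C = d / P = 1.650 / 2.05 = 0.80.

C ≈ 0.80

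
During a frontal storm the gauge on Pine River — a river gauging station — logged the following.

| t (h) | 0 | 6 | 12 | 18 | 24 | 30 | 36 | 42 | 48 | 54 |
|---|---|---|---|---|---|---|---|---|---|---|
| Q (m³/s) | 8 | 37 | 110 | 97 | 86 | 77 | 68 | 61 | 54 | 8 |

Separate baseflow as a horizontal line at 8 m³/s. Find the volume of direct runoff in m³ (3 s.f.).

Direct-runoff ordinates (Q − Q_b): 0.0, 29.0, 102.0, 89.0, 78.0, 69.0, 60.0, 53.0, 46.0, 0.0 m³/s.
ΣQ_DR = 526.0 m³/s.
With Δt = 6 h = 21600 s, V = ΣQ_DR · Δt = 526.0 × 21600 = 1.14 × 10^7 m³.

V ≈ 1.14 × 10^7 m³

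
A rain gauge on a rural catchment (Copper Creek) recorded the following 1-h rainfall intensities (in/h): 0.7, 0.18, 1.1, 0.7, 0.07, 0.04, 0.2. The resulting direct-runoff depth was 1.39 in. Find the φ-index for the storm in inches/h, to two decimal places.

φ ≈ 0.37 in/h

Only the 3 blocks with intensity above φ contribute runoff: 0.7, 1.1, 0.7 in/h.
Σ(I−φ)·Δt = d  ⇒  (0.7+1.1+0.7 − 3φ)·1 = 1.39
φ = (2.500 − 1.39/1) / 3 = 0.37 in/h.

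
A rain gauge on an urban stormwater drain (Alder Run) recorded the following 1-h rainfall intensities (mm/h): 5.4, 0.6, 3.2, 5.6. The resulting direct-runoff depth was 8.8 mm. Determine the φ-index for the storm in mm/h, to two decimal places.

Only the 3 blocks with intensity above φ contribute runoff: 5.4, 3.2, 5.6 mm/h.
Σ(I−φ)·Δt = d  ⇒  (5.4+3.2+5.6 − 3φ)·1 = 8.8
φ = (14.20 − 8.8/1) / 3 = 1.80 mm/h.

φ ≈ 1.80 mm/h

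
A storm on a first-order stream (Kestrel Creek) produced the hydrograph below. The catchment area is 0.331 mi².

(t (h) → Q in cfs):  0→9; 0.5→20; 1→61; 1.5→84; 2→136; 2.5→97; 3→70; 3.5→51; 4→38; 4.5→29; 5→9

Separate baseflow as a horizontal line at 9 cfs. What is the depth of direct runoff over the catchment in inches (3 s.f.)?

d ≈ 1.18 in

Direct runoff: 0.0, 11.0, 52.0, 75.0, 127.0, 88.0, 61.0, 42.0, 29.0, 20.0, 0.0 cfs; ΣQ_DR = 505.0 cfs.
V = ΣQ_DR · Δt = 505.0 × 1800 s = 9.090 × 10^5 ft³.
Over A = 0.331 mi², depth = V / A = 1.18 in.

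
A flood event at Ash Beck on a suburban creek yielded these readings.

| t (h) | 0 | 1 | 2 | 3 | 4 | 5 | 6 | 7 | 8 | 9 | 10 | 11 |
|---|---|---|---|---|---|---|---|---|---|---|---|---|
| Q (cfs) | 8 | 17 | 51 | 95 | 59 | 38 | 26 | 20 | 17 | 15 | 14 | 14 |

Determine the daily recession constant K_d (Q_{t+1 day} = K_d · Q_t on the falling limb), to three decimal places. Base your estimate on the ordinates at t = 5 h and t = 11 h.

Between t = 5 h and t = 11 h the flow falls from 38 to 14 cfs over 6×1 h = 6 h.
Per-interval ratio K = (14/38)^(1/6) = 0.8467; K_d = K^(24/1) = 0.018.

K_d ≈ 0.018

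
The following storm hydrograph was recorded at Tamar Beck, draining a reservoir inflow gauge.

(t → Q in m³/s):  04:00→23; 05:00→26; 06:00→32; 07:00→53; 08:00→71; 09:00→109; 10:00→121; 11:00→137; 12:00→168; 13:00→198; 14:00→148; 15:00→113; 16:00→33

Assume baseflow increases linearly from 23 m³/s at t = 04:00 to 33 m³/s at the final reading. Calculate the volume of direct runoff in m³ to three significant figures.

V ≈ 3.12 × 10^6 m³

Direct-runoff ordinates (Q − Q_b): 0.00, 2.17, 7.33, 27.50, 44.67, 81.83, 93.00, 108.17, 138.33, 167.50, 116.67, 80.83, 0.00 m³/s.
ΣQ_DR = 868.0 m³/s.
With Δt = 1 h = 3600 s, V = ΣQ_DR · Δt = 868.0 × 3600 = 3.12 × 10^6 m³.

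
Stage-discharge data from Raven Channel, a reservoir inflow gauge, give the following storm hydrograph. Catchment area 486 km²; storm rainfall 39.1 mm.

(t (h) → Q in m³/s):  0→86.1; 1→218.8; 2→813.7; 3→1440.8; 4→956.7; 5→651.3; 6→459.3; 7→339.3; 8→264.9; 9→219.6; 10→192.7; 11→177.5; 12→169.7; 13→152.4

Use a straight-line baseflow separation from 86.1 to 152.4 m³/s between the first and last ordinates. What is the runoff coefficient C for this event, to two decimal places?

ΣQ_DR = 4473 m³/s; V = ΣQ_DR·Δt = 1.610 × 10^7 m³.
Runoff depth d = V / A = 33.14 mm.
C = d / P = 33.14 / 39.1 = 0.85.

C ≈ 0.85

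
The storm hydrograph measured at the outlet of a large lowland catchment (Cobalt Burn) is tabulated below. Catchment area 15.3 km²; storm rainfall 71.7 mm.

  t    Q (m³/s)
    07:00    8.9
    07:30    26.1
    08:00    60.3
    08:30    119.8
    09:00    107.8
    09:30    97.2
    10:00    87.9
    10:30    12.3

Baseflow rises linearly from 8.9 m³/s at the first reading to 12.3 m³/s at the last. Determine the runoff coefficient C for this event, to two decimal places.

C ≈ 0.71

ΣQ_DR = 435.5 m³/s; V = ΣQ_DR·Δt = 7.839 × 10^5 m³.
Runoff depth d = V / A = 51.24 mm.
C = d / P = 51.24 / 71.7 = 0.71.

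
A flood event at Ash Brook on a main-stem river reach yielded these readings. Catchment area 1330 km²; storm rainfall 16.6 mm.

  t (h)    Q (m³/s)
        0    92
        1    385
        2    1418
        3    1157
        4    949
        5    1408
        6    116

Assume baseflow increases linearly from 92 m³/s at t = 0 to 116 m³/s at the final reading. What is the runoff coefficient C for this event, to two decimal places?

ΣQ_DR = 4797 m³/s; V = ΣQ_DR·Δt = 1.727 × 10^7 m³.
Runoff depth d = V / A = 12.98 mm.
C = d / P = 12.98 / 16.6 = 0.78.

C ≈ 0.78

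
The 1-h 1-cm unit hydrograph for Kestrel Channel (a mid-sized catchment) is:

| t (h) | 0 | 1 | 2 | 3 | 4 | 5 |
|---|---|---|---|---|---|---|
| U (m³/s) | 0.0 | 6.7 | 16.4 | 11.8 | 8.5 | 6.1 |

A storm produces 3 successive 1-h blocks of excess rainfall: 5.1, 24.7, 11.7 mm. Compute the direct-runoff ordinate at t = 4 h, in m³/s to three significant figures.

Q ≈ 52.7 m³/s

By discrete convolution, Q_j = Σ (P_i / 10 mm) · U_{j−i}.
At t = 4 h (j=4): Q = (5.1/10)·8.5 + (24.7/10)·11.8 + (11.7/10)·16.4 = 52.7 m³/s.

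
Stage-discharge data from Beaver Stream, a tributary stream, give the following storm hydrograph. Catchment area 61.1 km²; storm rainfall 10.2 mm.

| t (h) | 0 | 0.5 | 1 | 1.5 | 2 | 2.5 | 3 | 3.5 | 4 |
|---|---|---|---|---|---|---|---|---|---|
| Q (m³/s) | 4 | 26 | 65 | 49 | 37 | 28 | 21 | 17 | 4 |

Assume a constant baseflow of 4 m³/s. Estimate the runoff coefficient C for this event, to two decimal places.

ΣQ_DR = 215.0 m³/s; V = ΣQ_DR·Δt = 3.870 × 10^5 m³.
Runoff depth d = V / A = 6.334 mm.
C = d / P = 6.334 / 10.2 = 0.62.

C ≈ 0.62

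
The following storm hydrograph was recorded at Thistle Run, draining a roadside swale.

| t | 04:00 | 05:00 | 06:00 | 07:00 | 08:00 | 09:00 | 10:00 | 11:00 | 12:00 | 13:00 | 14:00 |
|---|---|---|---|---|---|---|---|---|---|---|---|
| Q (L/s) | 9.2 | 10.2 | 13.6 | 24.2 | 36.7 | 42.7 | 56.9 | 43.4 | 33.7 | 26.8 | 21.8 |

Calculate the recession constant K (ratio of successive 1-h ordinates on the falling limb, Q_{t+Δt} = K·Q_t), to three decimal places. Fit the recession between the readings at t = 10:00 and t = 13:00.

K ≈ 0.778

Using the recession-limb readings at t = 10:00 and t = 13:00: Q falls from 56.9 to 26.8 L/s over 3 intervals.
K = (Q₂/Q₁)^(1/3) = (26.8/56.9)^(1/3) = 0.778.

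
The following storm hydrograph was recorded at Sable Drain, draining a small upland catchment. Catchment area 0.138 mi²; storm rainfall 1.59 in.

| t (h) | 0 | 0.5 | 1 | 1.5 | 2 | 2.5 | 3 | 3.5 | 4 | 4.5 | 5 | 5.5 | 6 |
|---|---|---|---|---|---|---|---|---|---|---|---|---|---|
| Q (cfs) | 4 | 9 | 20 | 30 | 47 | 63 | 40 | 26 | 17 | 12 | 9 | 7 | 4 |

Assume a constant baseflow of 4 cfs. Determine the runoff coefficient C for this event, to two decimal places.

ΣQ_DR = 236.0 cfs; V = ΣQ_DR·Δt = 4.248 × 10^5 ft³.
Runoff depth d = V / A = 1.325 in.
C = d / P = 1.325 / 1.59 = 0.83.

C ≈ 0.83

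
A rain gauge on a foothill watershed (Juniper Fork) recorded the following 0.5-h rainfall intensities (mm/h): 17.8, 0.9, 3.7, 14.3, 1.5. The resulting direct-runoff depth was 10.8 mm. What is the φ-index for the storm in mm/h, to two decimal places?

Only the 2 blocks with intensity above φ contribute runoff: 17.8, 14.3 mm/h.
Σ(I−φ)·Δt = d  ⇒  (17.8+14.3 − 2φ)·0.5 = 10.8
φ = (32.10 − 10.8/0.5) / 2 = 5.25 mm/h.

φ ≈ 5.25 mm/h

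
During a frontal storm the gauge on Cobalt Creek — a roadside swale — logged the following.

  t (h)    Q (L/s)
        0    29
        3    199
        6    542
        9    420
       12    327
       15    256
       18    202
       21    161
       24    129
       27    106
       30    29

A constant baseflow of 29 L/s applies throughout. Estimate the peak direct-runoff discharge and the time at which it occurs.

Subtracting baseflow gives direct-runoff ordinates: 0.0, 170.0, 513.0, 391.0, 298.0, 227.0, 173.0, 132.0, 100.0, 77.0, 0.0 L/s.
The maximum is 513.0 L/s, occurring at the reading for t = 6 h.

Q_p = 513.0 L/s at t = 6 h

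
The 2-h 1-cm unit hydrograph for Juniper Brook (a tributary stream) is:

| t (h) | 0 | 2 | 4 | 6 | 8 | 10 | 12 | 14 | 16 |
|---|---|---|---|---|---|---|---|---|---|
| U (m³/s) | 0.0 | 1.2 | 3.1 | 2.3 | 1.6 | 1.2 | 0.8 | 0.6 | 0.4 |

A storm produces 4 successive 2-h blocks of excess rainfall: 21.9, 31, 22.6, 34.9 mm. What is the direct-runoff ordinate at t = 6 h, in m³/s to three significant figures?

Q ≈ 17.4 m³/s

By discrete convolution, Q_j = Σ (P_i / 10 mm) · U_{j−i}.
At t = 6 h (j=3): Q = (21.9/10)·2.3 + (31/10)·3.1 + (22.6/10)·1.2 + (34.9/10)·0.0 = 17.4 m³/s.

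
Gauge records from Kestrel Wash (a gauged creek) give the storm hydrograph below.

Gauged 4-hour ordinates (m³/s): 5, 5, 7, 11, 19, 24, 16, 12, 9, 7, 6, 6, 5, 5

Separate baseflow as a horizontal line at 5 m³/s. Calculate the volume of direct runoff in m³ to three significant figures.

V ≈ 9.65 × 10^5 m³

Direct-runoff ordinates (Q − Q_b): 0.0, 0.0, 2.0, 6.0, 14.0, 19.0, 11.0, 7.0, 4.0, 2.0, 1.0, 1.0, 0.0, 0.0 m³/s.
ΣQ_DR = 67.00 m³/s.
With Δt = 4 h = 14400 s, V = ΣQ_DR · Δt = 67.00 × 14400 = 9.65 × 10^5 m³.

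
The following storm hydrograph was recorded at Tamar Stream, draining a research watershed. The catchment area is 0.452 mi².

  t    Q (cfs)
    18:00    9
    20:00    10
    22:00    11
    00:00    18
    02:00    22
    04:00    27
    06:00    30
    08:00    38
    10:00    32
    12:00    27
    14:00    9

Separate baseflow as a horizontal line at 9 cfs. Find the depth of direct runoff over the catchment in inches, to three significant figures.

d ≈ 0.919 in

Direct runoff: 0.0, 1.0, 2.0, 9.0, 13.0, 18.0, 21.0, 29.0, 23.0, 18.0, 0.0 cfs; ΣQ_DR = 134.0 cfs.
V = ΣQ_DR · Δt = 134.0 × 7200 s = 9.648 × 10^5 ft³.
Over A = 0.452 mi², depth = V / A = 0.919 in.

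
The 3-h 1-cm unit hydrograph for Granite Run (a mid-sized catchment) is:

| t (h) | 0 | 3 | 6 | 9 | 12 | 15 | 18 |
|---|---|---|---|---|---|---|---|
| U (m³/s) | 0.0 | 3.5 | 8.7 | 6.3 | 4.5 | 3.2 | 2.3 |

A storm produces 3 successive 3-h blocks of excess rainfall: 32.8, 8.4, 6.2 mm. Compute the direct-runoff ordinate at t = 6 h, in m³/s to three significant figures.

Q ≈ 31.5 m³/s

By discrete convolution, Q_j = Σ (P_i / 10 mm) · U_{j−i}.
At t = 6 h (j=2): Q = (32.8/10)·8.7 + (8.4/10)·3.5 + (6.2/10)·0.0 = 31.5 m³/s.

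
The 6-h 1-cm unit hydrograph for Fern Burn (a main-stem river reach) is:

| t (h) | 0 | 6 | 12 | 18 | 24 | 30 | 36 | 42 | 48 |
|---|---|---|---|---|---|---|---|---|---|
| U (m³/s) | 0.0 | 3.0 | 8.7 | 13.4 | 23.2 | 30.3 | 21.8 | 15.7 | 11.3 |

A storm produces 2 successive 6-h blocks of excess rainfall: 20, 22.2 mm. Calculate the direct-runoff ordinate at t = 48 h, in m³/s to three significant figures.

Q ≈ 57.5 m³/s

By discrete convolution, Q_j = Σ (P_i / 10 mm) · U_{j−i}.
At t = 48 h (j=8): Q = (20/10)·11.3 + (22.2/10)·15.7 = 57.5 m³/s.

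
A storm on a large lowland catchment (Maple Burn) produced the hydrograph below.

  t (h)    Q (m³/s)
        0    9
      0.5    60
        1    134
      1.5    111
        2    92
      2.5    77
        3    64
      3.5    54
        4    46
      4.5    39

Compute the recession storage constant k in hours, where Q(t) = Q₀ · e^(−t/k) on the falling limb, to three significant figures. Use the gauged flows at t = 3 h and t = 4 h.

k ≈ 3.03 h

On the falling limb, Q drops from 64 to 46 m³/s between t = 3 h and t = 4 h (Δt = 1 h).
k = −Δt / ln(Q₂/Q₁) = −1 / ln(46/64) = 3.03 h.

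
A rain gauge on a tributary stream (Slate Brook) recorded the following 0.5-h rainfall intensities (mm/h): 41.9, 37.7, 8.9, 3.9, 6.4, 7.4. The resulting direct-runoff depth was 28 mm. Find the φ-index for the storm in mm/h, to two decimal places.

φ ≈ 11.80 mm/h

Only the 2 blocks with intensity above φ contribute runoff: 41.9, 37.7 mm/h.
Σ(I−φ)·Δt = d  ⇒  (41.9+37.7 − 2φ)·0.5 = 28
φ = (79.60 − 28/0.5) / 2 = 11.80 mm/h.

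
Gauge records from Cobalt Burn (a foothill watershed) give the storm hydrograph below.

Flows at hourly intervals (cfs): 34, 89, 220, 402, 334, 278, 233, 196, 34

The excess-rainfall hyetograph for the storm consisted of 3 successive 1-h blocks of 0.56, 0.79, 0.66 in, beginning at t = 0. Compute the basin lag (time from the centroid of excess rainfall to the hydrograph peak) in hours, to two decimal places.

Centroid of excess rainfall: t_c = Σ P_i·t̄_i / ΣP_i = 1.5498 h (block centres at 0.5, 1.5, 2.5 h).
Hydrograph peak occurs at t = 3 h, so basin lag t_L = 3 − 1.5498 = 1.45 h.

t_L ≈ 1.45 h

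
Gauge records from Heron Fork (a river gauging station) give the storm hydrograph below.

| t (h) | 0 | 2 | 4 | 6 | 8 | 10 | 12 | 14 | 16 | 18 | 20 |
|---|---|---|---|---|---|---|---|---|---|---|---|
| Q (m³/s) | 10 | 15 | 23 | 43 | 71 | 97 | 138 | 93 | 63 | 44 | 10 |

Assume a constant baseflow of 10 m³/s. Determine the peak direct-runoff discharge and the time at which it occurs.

Q_p = 128.0 m³/s at t = 12 h

Subtracting baseflow gives direct-runoff ordinates: 0.0, 5.0, 13.0, 33.0, 61.0, 87.0, 128.0, 83.0, 53.0, 34.0, 0.0 m³/s.
The maximum is 128.0 m³/s, occurring at the reading for t = 12 h.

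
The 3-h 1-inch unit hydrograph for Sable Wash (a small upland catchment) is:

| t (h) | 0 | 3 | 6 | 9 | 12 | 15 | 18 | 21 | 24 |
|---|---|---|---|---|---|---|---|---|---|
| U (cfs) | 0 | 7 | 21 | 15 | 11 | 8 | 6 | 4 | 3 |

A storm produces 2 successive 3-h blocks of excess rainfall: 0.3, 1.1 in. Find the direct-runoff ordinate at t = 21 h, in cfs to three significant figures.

Q ≈ 7.80 cfs

By discrete convolution, Q_j = Σ (P_i / 1 in) · U_{j−i}.
At t = 21 h (j=7): Q = (0.3/1)·4 + (1.1/1)·6 = 7.80 cfs.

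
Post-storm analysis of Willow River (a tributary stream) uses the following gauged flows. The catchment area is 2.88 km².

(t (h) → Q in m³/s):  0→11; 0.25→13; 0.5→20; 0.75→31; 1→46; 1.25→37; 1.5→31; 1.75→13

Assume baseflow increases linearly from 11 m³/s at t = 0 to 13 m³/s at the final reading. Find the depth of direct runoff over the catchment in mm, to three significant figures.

d ≈ 33.1 mm

Direct runoff: 0.00, 1.71, 8.43, 19.14, 33.86, 24.57, 18.29, 0.00 m³/s; ΣQ_DR = 106.0 m³/s.
V = ΣQ_DR · Δt = 106.0 × 900 s = 95400 m³.
Over A = 2.88 km², depth = V / A = 33.1 mm.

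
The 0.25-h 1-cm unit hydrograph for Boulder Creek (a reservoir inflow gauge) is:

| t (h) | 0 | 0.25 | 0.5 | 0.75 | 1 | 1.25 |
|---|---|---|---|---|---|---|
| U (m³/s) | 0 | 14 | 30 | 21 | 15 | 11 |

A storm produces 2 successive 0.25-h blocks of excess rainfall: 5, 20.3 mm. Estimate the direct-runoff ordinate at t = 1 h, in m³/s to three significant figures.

Q ≈ 50.1 m³/s

By discrete convolution, Q_j = Σ (P_i / 10 mm) · U_{j−i}.
At t = 1 h (j=4): Q = (5/10)·15 + (20.3/10)·21 = 50.1 m³/s.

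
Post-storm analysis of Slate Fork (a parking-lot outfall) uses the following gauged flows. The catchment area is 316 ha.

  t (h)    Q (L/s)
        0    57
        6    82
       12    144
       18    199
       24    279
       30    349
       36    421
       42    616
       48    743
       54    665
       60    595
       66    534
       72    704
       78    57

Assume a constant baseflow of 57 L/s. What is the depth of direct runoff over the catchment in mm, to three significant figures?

Direct runoff: 0.0, 25.0, 87.0, 142.0, 222.0, 292.0, 364.0, 559.0, 686.0, 608.0, 538.0, 477.0, 647.0, 0.0 L/s; ΣQ_DR = 4647 L/s.
V = ΣQ_DR · Δt = 4647 × 21600 s = 1.004 × 10^8 L.
Over A = 316 ha, depth = V / A = 31.8 mm.

d ≈ 31.8 mm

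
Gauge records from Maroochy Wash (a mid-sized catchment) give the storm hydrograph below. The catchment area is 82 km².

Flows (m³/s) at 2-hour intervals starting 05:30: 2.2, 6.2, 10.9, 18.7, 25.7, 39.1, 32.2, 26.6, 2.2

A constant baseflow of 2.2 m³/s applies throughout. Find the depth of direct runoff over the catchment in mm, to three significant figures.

d ≈ 12.6 mm

Direct runoff: 0.0, 4.0, 8.7, 16.5, 23.5, 36.9, 30.0, 24.4, 0.0 m³/s; ΣQ_DR = 144.0 m³/s.
V = ΣQ_DR · Δt = 144.0 × 7200 s = 1.037 × 10^6 m³.
Over A = 82 km², depth = V / A = 12.6 mm.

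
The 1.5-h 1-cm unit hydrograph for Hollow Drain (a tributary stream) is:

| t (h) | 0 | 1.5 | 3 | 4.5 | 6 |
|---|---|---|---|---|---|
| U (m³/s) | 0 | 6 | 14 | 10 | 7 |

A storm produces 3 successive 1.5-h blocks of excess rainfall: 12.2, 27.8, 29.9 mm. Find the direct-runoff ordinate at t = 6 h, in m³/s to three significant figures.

By discrete convolution, Q_j = Σ (P_i / 10 mm) · U_{j−i}.
At t = 6 h (j=4): Q = (12.2/10)·7 + (27.8/10)·10 + (29.9/10)·14 = 78.2 m³/s.

Q ≈ 78.2 m³/s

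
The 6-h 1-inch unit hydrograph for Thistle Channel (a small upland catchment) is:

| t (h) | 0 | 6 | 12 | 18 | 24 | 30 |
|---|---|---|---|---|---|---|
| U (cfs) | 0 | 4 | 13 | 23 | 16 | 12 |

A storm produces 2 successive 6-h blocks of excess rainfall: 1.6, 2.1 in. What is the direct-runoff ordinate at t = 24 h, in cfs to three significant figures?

By discrete convolution, Q_j = Σ (P_i / 1 in) · U_{j−i}.
At t = 24 h (j=4): Q = (1.6/1)·16 + (2.1/1)·23 = 73.9 cfs.

Q ≈ 73.9 cfs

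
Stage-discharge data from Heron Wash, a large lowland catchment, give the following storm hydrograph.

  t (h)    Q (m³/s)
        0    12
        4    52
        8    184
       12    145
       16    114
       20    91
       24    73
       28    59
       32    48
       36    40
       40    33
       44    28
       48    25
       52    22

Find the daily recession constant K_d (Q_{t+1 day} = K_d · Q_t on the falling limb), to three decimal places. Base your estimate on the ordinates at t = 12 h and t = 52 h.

K_d ≈ 0.323

Between t = 12 h and t = 52 h the flow falls from 145 to 22 m³/s over 10×4 h = 40 h.
Per-interval ratio K = (22/145)^(1/10) = 0.8281; K_d = K^(24/4) = 0.323.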